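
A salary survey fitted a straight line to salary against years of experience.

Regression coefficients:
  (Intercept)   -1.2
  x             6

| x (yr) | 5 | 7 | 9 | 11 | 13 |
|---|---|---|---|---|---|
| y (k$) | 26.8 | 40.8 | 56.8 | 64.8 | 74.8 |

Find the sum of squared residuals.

x=5: ŷ = -1.2 + 6·5 = 28.8; e = 26.8 − 28.8 = -2
x=7: ŷ = -1.2 + 6·7 = 40.8; e = 40.8 − 40.8 = 0
x=9: ŷ = -1.2 + 6·9 = 52.8; e = 56.8 − 52.8 = 4
x=11: ŷ = -1.2 + 6·11 = 64.8; e = 64.8 − 64.8 = 0
x=13: ŷ = -1.2 + 6·13 = 76.8; e = 74.8 − 76.8 = -2
SSE = 4 + 0 + 16 + 0 + 4 = 24

SSE = 24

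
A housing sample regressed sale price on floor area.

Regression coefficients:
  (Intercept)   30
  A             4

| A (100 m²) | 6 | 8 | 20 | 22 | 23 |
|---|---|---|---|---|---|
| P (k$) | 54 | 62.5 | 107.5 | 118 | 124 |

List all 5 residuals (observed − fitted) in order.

0, 0.5, -2.5, 0, 2

A=6: ŷ = 30 + 4·6 = 54; r = 54 − 54 = 0
A=8: ŷ = 30 + 4·8 = 62; r = 62.5 − 62 = 0.5
A=20: ŷ = 30 + 4·20 = 110; r = 107.5 − 110 = -2.5
A=22: ŷ = 30 + 4·22 = 118; r = 118 − 118 = 0
A=23: ŷ = 30 + 4·23 = 122; r = 124 − 122 = 2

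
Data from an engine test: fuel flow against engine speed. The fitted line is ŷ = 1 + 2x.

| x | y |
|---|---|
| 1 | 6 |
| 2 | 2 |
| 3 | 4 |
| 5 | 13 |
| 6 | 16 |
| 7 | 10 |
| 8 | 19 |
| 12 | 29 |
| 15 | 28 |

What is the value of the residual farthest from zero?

x=1: ŷ = 1 + 2·1 = 3; r = 6 − 3 = 3
x=2: ŷ = 1 + 2·2 = 5; r = 2 − 5 = -3
x=3: ŷ = 1 + 2·3 = 7; r = 4 − 7 = -3
x=5: ŷ = 1 + 2·5 = 11; r = 13 − 11 = 2
x=6: ŷ = 1 + 2·6 = 13; r = 16 − 13 = 3
x=7: ŷ = 1 + 2·7 = 15; r = 10 − 15 = -5
x=8: ŷ = 1 + 2·8 = 17; r = 19 − 17 = 2
x=12: ŷ = 1 + 2·12 = 25; r = 29 − 25 = 4
x=15: ŷ = 1 + 2·15 = 31; r = 28 − 31 = -3
Largest |r| is 5 at x = 7, residual -5.

r = -5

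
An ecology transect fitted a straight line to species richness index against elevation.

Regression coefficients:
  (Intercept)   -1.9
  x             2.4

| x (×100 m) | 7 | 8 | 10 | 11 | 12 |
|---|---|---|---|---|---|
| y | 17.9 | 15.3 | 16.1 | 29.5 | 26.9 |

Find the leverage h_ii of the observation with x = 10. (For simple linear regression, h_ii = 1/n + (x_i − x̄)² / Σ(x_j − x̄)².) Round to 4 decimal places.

h = 0.2093

x̄ = (7 + 8 + 10 + 11 + 12)/5 = 9.6
Σ(x − x̄)² = 6.76 + 2.56 + 0.16 + 1.96 + 5.76 = 17.2
h = 1/5 + (0.4)²/17.2 = 0.2 + 0.00930233 = 0.2093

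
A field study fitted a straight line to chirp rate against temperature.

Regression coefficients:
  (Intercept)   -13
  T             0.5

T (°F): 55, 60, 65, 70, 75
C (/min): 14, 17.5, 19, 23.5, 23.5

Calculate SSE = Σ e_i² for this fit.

SSE = 4

T=55: Ĉ = -13 + 0.5·55 = 14.5; e = 14 − 14.5 = -0.5
T=60: Ĉ = -13 + 0.5·60 = 17; e = 17.5 − 17 = 0.5
T=65: Ĉ = -13 + 0.5·65 = 19.5; e = 19 − 19.5 = -0.5
T=70: Ĉ = -13 + 0.5·70 = 22; e = 23.5 − 22 = 1.5
T=75: Ĉ = -13 + 0.5·75 = 24.5; e = 23.5 − 24.5 = -1
SSE = 0.25 + 0.25 + 0.25 + 2.25 + 1 = 4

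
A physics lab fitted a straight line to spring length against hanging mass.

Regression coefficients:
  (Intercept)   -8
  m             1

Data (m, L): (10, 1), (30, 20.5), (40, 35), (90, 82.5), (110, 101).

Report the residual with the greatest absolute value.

m=10: ŷ = -8 + 10 = 2; e = 1 − 2 = -1
m=30: ŷ = -8 + 30 = 22; e = 20.5 − 22 = -1.5
m=40: ŷ = -8 + 40 = 32; e = 35 − 32 = 3
m=90: ŷ = -8 + 90 = 82; e = 82.5 − 82 = 0.5
m=110: ŷ = -8 + 110 = 102; e = 101 − 102 = -1
Largest |e| is 3 at m = 40, residual 3.

e = 3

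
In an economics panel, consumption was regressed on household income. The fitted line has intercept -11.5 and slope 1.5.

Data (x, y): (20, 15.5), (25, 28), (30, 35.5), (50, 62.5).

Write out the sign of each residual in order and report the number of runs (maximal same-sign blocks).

3 runs

x=20: ŷ = -11.5 + 1.5·20 = 18.5; r = 15.5 − 18.5 = -3
x=25: ŷ = -11.5 + 1.5·25 = 26; r = 28 − 26 = 2
x=30: ŷ = -11.5 + 1.5·30 = 33.5; r = 35.5 − 33.5 = 2
x=50: ŷ = -11.5 + 1.5·50 = 63.5; r = 62.5 − 63.5 = -1
Signs: − + + −
Runs: −×1, +×2, −×1 → 3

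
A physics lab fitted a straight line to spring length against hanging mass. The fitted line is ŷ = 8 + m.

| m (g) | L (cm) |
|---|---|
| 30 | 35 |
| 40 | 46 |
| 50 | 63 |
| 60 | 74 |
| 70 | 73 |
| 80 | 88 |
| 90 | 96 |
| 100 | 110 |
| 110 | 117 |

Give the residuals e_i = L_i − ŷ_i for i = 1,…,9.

m=30: ŷ = 8 + 30 = 38; e = 35 − 38 = -3
m=40: ŷ = 8 + 40 = 48; e = 46 − 48 = -2
m=50: ŷ = 8 + 50 = 58; e = 63 − 58 = 5
m=60: ŷ = 8 + 60 = 68; e = 74 − 68 = 6
m=70: ŷ = 8 + 70 = 78; e = 73 − 78 = -5
m=80: ŷ = 8 + 80 = 88; e = 88 − 88 = 0
m=90: ŷ = 8 + 90 = 98; e = 96 − 98 = -2
m=100: ŷ = 8 + 100 = 108; e = 110 − 108 = 2
m=110: ŷ = 8 + 110 = 118; e = 117 − 118 = -1

-3, -2, 5, 6, -5, 0, -2, 2, -1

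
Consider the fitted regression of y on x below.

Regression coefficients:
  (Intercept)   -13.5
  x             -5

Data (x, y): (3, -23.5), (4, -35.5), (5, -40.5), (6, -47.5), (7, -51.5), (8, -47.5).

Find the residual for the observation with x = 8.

ŷ = -13.5 − 5·8 = -53.5
e = -47.5 − (-53.5) = 6

e = 6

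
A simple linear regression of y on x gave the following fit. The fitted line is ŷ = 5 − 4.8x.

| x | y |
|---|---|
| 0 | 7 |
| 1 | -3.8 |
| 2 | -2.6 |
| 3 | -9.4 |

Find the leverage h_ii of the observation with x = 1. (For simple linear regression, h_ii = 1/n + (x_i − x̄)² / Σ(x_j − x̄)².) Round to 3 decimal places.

x̄ = (0 + 1 + 2 + 3)/4 = 1.5
Σ(x − x̄)² = 2.25 + 0.25 + 0.25 + 2.25 = 5
h = 1/4 + (-0.5)²/5 = 0.25 + 0.05 = 0.300

h = 0.300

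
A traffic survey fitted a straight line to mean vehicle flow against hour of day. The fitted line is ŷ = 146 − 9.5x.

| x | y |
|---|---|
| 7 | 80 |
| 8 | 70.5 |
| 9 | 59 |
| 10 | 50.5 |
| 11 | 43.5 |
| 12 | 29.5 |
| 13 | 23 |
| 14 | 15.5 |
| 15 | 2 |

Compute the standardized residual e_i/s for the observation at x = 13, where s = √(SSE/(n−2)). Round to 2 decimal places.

x=7: ŷ = 146 − 9.5·7 = 79.5; e = 80 − 79.5 = 0.5
x=8: ŷ = 146 − 9.5·8 = 70; e = 70.5 − 70 = 0.5
x=9: ŷ = 146 − 9.5·9 = 60.5; e = 59 − 60.5 = -1.5
x=10: ŷ = 146 − 9.5·10 = 51; e = 50.5 − 51 = -0.5
x=11: ŷ = 146 − 9.5·11 = 41.5; e = 43.5 − 41.5 = 2
x=12: ŷ = 146 − 9.5·12 = 32; e = 29.5 − 32 = -2.5
x=13: ŷ = 146 − 9.5·13 = 22.5; e = 23 − 22.5 = 0.5
x=14: ŷ = 146 − 9.5·14 = 13; e = 15.5 − 13 = 2.5
x=15: ŷ = 146 − 9.5·15 = 3.5; e = 2 − 3.5 = -1.5
SSE = 0.25 + 0.25 + 2.25 + 0.25 + 4 + 6.25 + 0.25 + 6.25 + 2.25 = 22
s = √(22/7) = 1.77281
e/s = 0.5 / 1.77281 = 0.28

0.28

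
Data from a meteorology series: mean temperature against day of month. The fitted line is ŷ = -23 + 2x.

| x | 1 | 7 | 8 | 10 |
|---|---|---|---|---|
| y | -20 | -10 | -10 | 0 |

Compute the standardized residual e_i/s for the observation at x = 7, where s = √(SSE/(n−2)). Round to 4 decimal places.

-0.3162

x=1: ŷ = -23 + 2·1 = -21; e = -20 − (-21) = 1
x=7: ŷ = -23 + 2·7 = -9; e = -10 − (-9) = -1
x=8: ŷ = -23 + 2·8 = -7; e = -10 − (-7) = -3
x=10: ŷ = -23 + 2·10 = -3; e = 0 − (-3) = 3
SSE = 1 + 1 + 9 + 9 = 20
s = √(20/2) = 3.16228
e/s = -1 / 3.16228 = -0.3162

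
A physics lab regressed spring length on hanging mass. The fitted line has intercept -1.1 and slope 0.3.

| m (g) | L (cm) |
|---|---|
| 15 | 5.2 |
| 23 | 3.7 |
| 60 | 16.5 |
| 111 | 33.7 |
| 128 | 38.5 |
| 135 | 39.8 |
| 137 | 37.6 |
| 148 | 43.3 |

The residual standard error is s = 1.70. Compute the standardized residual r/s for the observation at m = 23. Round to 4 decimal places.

-1.2353

L̂ = -1.1 + 0.3·23 = 5.8
r = 3.7 − 5.8 = -2.1
r/s = -2.1 / 1.70 = -1.2353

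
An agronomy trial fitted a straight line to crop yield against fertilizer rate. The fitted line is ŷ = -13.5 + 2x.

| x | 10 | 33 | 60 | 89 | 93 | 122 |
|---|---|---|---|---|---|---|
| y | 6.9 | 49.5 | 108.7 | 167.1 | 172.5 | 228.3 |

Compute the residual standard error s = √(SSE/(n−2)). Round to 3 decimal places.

s = 2.530

x=10: ŷ = -13.5 + 2·10 = 6.5; e = 6.9 − 6.5 = 0.4
x=33: ŷ = -13.5 + 2·33 = 52.5; e = 49.5 − 52.5 = -3
x=60: ŷ = -13.5 + 2·60 = 106.5; e = 108.7 − 106.5 = 2.2
x=89: ŷ = -13.5 + 2·89 = 164.5; e = 167.1 − 164.5 = 2.6
x=93: ŷ = -13.5 + 2·93 = 172.5; e = 172.5 − 172.5 = 0
x=122: ŷ = -13.5 + 2·122 = 230.5; e = 228.3 − 230.5 = -2.2
SSE = 0.16 + 9 + 4.84 + 6.76 + 0 + 4.84 = 25.6
s = √(25.6/4) = √6.4 ≈ 2.530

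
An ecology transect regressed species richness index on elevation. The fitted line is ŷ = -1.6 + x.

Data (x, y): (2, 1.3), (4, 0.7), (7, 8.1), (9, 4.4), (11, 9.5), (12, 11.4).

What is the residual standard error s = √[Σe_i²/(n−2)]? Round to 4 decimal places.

x=2: ŷ = -1.6 + 2 = 0.4; e = 1.3 − 0.4 = 0.9
x=4: ŷ = -1.6 + 4 = 2.4; e = 0.7 − 2.4 = -1.7
x=7: ŷ = -1.6 + 7 = 5.4; e = 8.1 − 5.4 = 2.7
x=9: ŷ = -1.6 + 9 = 7.4; e = 4.4 − 7.4 = -3
x=11: ŷ = -1.6 + 11 = 9.4; e = 9.5 − 9.4 = 0.1
x=12: ŷ = -1.6 + 12 = 10.4; e = 11.4 − 10.4 = 1
SSE = 0.81 + 2.89 + 7.29 + 9 + 0.01 + 1 = 21
s = √(21/4) = √5.25 ≈ 2.2913

s = 2.2913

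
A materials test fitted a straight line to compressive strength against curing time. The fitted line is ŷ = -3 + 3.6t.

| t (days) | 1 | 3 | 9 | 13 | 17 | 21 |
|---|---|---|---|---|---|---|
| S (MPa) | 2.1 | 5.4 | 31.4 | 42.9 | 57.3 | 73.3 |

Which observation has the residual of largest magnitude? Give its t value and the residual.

t=1: ŷ = -3 + 3.6·1 = 0.6; e = 2.1 − 0.6 = 1.5
t=3: ŷ = -3 + 3.6·3 = 7.8; e = 5.4 − 7.8 = -2.4
t=9: ŷ = -3 + 3.6·9 = 29.4; e = 31.4 − 29.4 = 2
t=13: ŷ = -3 + 3.6·13 = 43.8; e = 42.9 − 43.8 = -0.9
t=17: ŷ = -3 + 3.6·17 = 58.2; e = 57.3 − 58.2 = -0.9
t=21: ŷ = -3 + 3.6·21 = 72.6; e = 73.3 − 72.6 = 0.7
Largest |e| is 2.4 at t = 3, residual -2.4.

t = 3, e = -2.4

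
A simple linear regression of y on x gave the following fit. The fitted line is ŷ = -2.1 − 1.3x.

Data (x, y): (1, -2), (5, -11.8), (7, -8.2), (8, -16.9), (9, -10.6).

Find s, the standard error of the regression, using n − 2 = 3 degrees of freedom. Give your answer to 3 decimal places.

s = 4.115

x=1: ŷ = -2.1 − 1.3·1 = -3.4; r = -2 − (-3.4) = 1.4
x=5: ŷ = -2.1 − 1.3·5 = -8.6; r = -11.8 − (-8.6) = -3.2
x=7: ŷ = -2.1 − 1.3·7 = -11.2; r = -8.2 − (-11.2) = 3
x=8: ŷ = -2.1 − 1.3·8 = -12.5; r = -16.9 − (-12.5) = -4.4
x=9: ŷ = -2.1 − 1.3·9 = -13.8; r = -10.6 − (-13.8) = 3.2
SSE = 1.96 + 10.24 + 9 + 19.36 + 10.24 = 50.8
s = √(50.8/3) = √16.9333 ≈ 4.115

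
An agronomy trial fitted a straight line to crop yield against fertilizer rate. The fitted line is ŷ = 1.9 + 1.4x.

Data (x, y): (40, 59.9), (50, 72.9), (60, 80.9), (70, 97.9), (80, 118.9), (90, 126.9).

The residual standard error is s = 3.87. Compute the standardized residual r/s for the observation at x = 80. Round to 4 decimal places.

ŷ = 1.9 + 1.4·80 = 113.9
r = 118.9 − 113.9 = 5
r/s = 5 / 3.87 = 1.2920

1.2920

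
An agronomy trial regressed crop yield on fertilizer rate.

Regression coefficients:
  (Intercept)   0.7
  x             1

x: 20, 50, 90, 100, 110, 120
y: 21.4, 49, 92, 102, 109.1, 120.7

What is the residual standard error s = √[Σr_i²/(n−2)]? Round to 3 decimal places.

x=20: ŷ = 0.7 + 20 = 20.7; r = 21.4 − 20.7 = 0.7
x=50: ŷ = 0.7 + 50 = 50.7; r = 49 − 50.7 = -1.7
x=90: ŷ = 0.7 + 90 = 90.7; r = 92 − 90.7 = 1.3
x=100: ŷ = 0.7 + 100 = 100.7; r = 102 − 100.7 = 1.3
x=110: ŷ = 0.7 + 110 = 110.7; r = 109.1 − 110.7 = -1.6
x=120: ŷ = 0.7 + 120 = 120.7; r = 120.7 − 120.7 = 0
SSE = 0.49 + 2.89 + 1.69 + 1.69 + 2.56 + 0 = 9.32
s = √(9.32/4) = √2.33 ≈ 1.526

s = 1.526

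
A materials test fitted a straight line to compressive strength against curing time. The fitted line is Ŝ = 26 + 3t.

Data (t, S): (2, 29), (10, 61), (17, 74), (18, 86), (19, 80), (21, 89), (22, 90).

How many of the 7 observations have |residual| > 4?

2

t=2: Ŝ = 26 + 3·2 = 32; r = 29 − 32 = -3
t=10: Ŝ = 26 + 3·10 = 56; r = 61 − 56 = 5
t=17: Ŝ = 26 + 3·17 = 77; r = 74 − 77 = -3
t=18: Ŝ = 26 + 3·18 = 80; r = 86 − 80 = 6
t=19: Ŝ = 26 + 3·19 = 83; r = 80 − 83 = -3
t=21: Ŝ = 26 + 3·21 = 89; r = 89 − 89 = 0
t=22: Ŝ = 26 + 3·22 = 92; r = 90 − 92 = -2
|r| > 4: t=10 (|r|=5), t=18 (|r|=6) → 2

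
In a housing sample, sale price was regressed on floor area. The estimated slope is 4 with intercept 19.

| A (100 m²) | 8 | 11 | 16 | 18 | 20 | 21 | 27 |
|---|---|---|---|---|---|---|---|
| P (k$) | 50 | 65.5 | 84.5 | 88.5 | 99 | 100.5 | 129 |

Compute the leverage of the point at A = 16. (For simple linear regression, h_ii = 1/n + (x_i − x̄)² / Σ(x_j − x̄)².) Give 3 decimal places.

Ā = (8 + 11 + 16 + 18 + 20 + 21 + 27)/7 = 17.2857
Σ(A − Ā)² = 86.2245 + 39.5102 + 1.65306 + 0.510204 + 7.36735 + 13.7959 + 94.3673 = 243.429
h = 1/7 + (-1.28571)²/243.429 = 0.142857 + 0.00679074 = 0.150

h = 0.150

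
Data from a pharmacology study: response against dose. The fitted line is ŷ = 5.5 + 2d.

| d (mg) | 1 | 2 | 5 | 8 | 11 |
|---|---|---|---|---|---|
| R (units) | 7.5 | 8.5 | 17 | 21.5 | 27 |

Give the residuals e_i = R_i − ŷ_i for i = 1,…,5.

0, -1, 1.5, 0, -0.5

d=1: ŷ = 5.5 + 2·1 = 7.5; e = 7.5 − 7.5 = 0
d=2: ŷ = 5.5 + 2·2 = 9.5; e = 8.5 − 9.5 = -1
d=5: ŷ = 5.5 + 2·5 = 15.5; e = 17 − 15.5 = 1.5
d=8: ŷ = 5.5 + 2·8 = 21.5; e = 21.5 − 21.5 = 0
d=11: ŷ = 5.5 + 2·11 = 27.5; e = 27 − 27.5 = -0.5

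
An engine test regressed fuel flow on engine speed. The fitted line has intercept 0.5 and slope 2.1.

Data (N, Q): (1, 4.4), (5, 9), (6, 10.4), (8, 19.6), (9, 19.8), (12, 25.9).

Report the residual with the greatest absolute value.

N=1: ŷ = 0.5 + 2.1·1 = 2.6; r = 4.4 − 2.6 = 1.8
N=5: ŷ = 0.5 + 2.1·5 = 11; r = 9 − 11 = -2
N=6: ŷ = 0.5 + 2.1·6 = 13.1; r = 10.4 − 13.1 = -2.7
N=8: ŷ = 0.5 + 2.1·8 = 17.3; r = 19.6 − 17.3 = 2.3
N=9: ŷ = 0.5 + 2.1·9 = 19.4; r = 19.8 − 19.4 = 0.4
N=12: ŷ = 0.5 + 2.1·12 = 25.7; r = 25.9 − 25.7 = 0.2
Largest |r| is 2.7 at N = 6, residual -2.7.

r = -2.7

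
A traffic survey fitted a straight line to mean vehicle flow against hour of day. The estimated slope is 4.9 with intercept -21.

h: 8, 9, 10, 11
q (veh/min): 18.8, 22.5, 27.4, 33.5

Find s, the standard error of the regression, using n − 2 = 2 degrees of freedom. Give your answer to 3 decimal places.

s = 0.849

h=8: ŷ = -21 + 4.9·8 = 18.2; e = 18.8 − 18.2 = 0.6
h=9: ŷ = -21 + 4.9·9 = 23.1; e = 22.5 − 23.1 = -0.6
h=10: ŷ = -21 + 4.9·10 = 28; e = 27.4 − 28 = -0.6
h=11: ŷ = -21 + 4.9·11 = 32.9; e = 33.5 − 32.9 = 0.6
SSE = 0.36 + 0.36 + 0.36 + 0.36 = 1.44
s = √(1.44/2) = √0.72 ≈ 0.849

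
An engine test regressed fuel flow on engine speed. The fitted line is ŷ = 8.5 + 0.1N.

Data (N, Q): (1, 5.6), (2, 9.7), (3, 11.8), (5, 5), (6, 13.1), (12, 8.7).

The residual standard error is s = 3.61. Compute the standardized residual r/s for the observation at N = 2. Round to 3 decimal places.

0.277

ŷ = 8.5 + 0.1·2 = 8.7
r = 9.7 − 8.7 = 1
r/s = 1 / 3.61 = 0.277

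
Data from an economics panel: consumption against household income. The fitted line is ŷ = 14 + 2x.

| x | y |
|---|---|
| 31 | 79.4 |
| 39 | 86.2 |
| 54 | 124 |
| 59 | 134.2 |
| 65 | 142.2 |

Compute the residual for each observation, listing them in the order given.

x=31: ŷ = 14 + 2·31 = 76; r = 79.4 − 76 = 3.4
x=39: ŷ = 14 + 2·39 = 92; r = 86.2 − 92 = -5.8
x=54: ŷ = 14 + 2·54 = 122; r = 124 − 122 = 2
x=59: ŷ = 14 + 2·59 = 132; r = 134.2 − 132 = 2.2
x=65: ŷ = 14 + 2·65 = 144; r = 142.2 − 144 = -1.8

3.4, -5.8, 2, 2.2, -1.8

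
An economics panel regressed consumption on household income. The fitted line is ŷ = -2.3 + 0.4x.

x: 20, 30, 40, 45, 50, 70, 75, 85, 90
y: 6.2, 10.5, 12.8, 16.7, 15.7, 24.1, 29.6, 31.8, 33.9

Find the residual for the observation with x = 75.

e = 1.9

ŷ = -2.3 + 0.4·75 = 27.7
e = 29.6 − 27.7 = 1.9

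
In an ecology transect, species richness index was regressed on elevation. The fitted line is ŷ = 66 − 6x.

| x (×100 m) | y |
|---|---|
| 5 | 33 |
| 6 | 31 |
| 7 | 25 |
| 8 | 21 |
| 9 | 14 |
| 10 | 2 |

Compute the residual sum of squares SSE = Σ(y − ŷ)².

x=5: ŷ = 66 − 6·5 = 36; r = 33 − 36 = -3
x=6: ŷ = 66 − 6·6 = 30; r = 31 − 30 = 1
x=7: ŷ = 66 − 6·7 = 24; r = 25 − 24 = 1
x=8: ŷ = 66 − 6·8 = 18; r = 21 − 18 = 3
x=9: ŷ = 66 − 6·9 = 12; r = 14 − 12 = 2
x=10: ŷ = 66 − 6·10 = 6; r = 2 − 6 = -4
SSE = 9 + 1 + 1 + 9 + 4 + 16 = 40

SSE = 40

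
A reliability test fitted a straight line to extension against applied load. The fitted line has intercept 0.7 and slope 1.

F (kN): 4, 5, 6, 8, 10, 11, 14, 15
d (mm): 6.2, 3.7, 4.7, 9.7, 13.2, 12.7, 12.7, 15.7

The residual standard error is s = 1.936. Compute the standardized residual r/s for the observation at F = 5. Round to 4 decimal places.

d̂ = 0.7 + 5 = 5.7
r = 3.7 − 5.7 = -2
r/s = -2 / 1.936 = -1.0331

-1.0331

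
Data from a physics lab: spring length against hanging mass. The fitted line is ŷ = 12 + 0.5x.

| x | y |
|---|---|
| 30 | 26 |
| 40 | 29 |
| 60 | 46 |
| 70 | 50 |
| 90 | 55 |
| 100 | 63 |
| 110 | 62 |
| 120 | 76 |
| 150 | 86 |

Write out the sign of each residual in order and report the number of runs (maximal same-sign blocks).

x=30: ŷ = 12 + 0.5·30 = 27; r = 26 − 27 = -1
x=40: ŷ = 12 + 0.5·40 = 32; r = 29 − 32 = -3
x=60: ŷ = 12 + 0.5·60 = 42; r = 46 − 42 = 4
x=70: ŷ = 12 + 0.5·70 = 47; r = 50 − 47 = 3
x=90: ŷ = 12 + 0.5·90 = 57; r = 55 − 57 = -2
x=100: ŷ = 12 + 0.5·100 = 62; r = 63 − 62 = 1
x=110: ŷ = 12 + 0.5·110 = 67; r = 62 − 67 = -5
x=120: ŷ = 12 + 0.5·120 = 72; r = 76 − 72 = 4
x=150: ŷ = 12 + 0.5·150 = 87; r = 86 − 87 = -1
Signs: − − + + − + − + −
Runs: −×2, +×2, −×1, +×1, −×1, +×1, −×1 → 7

7 runs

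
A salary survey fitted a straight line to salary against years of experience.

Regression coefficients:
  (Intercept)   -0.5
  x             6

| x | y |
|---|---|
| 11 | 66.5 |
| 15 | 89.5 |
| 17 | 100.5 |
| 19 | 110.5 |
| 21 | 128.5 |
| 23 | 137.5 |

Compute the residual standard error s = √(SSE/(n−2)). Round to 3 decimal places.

x=11: ŷ = -0.5 + 6·11 = 65.5; r = 66.5 − 65.5 = 1
x=15: ŷ = -0.5 + 6·15 = 89.5; r = 89.5 − 89.5 = 0
x=17: ŷ = -0.5 + 6·17 = 101.5; r = 100.5 − 101.5 = -1
x=19: ŷ = -0.5 + 6·19 = 113.5; r = 110.5 − 113.5 = -3
x=21: ŷ = -0.5 + 6·21 = 125.5; r = 128.5 − 125.5 = 3
x=23: ŷ = -0.5 + 6·23 = 137.5; r = 137.5 − 137.5 = 0
SSE = 1 + 0 + 1 + 9 + 9 + 0 = 20
s = √(20/4) = √5 ≈ 2.236

s = 2.236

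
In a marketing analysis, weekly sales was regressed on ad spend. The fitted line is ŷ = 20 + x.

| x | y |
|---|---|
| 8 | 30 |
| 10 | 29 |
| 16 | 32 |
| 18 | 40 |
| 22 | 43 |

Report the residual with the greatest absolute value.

x=8: ŷ = 20 + 8 = 28; r = 30 − 28 = 2
x=10: ŷ = 20 + 10 = 30; r = 29 − 30 = -1
x=16: ŷ = 20 + 16 = 36; r = 32 − 36 = -4
x=18: ŷ = 20 + 18 = 38; r = 40 − 38 = 2
x=22: ŷ = 20 + 22 = 42; r = 43 − 42 = 1
Largest |r| is 4 at x = 16, residual -4.

r = -4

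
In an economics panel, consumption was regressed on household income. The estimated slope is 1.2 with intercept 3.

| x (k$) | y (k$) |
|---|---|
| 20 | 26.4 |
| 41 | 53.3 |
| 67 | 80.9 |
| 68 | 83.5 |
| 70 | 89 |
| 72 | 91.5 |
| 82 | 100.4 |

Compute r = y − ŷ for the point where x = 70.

r = 2

ŷ = 3 + 1.2·70 = 87
r = 89 − 87 = 2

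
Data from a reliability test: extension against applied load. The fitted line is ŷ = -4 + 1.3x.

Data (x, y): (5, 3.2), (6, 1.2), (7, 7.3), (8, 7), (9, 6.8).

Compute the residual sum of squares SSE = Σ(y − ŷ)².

x=5: ŷ = -4 + 1.3·5 = 2.5; e = 3.2 − 2.5 = 0.7
x=6: ŷ = -4 + 1.3·6 = 3.8; e = 1.2 − 3.8 = -2.6
x=7: ŷ = -4 + 1.3·7 = 5.1; e = 7.3 − 5.1 = 2.2
x=8: ŷ = -4 + 1.3·8 = 6.4; e = 7 − 6.4 = 0.6
x=9: ŷ = -4 + 1.3·9 = 7.7; e = 6.8 − 7.7 = -0.9
SSE = 0.49 + 6.76 + 4.84 + 0.36 + 0.81 = 13.26

SSE = 13.26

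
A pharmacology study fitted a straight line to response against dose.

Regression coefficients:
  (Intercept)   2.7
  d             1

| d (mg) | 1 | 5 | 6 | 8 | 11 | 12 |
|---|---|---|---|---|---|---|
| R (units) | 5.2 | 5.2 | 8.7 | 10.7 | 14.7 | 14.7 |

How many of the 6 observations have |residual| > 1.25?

2

d=1: ŷ = 2.7 + 1 = 3.7; e = 5.2 − 3.7 = 1.5
d=5: ŷ = 2.7 + 5 = 7.7; e = 5.2 − 7.7 = -2.5
d=6: ŷ = 2.7 + 6 = 8.7; e = 8.7 − 8.7 = 0
d=8: ŷ = 2.7 + 8 = 10.7; e = 10.7 − 10.7 = 0
d=11: ŷ = 2.7 + 11 = 13.7; e = 14.7 − 13.7 = 1
d=12: ŷ = 2.7 + 12 = 14.7; e = 14.7 − 14.7 = 0
|e| > 1.25: d=1 (|e|=1.5), d=5 (|e|=2.5) → 2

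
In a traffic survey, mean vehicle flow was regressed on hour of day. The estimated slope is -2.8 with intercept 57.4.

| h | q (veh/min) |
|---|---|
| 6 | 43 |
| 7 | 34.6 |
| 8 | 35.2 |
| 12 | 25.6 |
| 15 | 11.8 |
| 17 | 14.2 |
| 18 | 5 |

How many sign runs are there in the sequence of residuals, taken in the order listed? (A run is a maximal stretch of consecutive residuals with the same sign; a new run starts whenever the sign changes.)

6 runs

h=6: ŷ = 57.4 − 2.8·6 = 40.6; e = 43 − 40.6 = 2.4
h=7: ŷ = 57.4 − 2.8·7 = 37.8; e = 34.6 − 37.8 = -3.2
h=8: ŷ = 57.4 − 2.8·8 = 35; e = 35.2 − 35 = 0.2
h=12: ŷ = 57.4 − 2.8·12 = 23.8; e = 25.6 − 23.8 = 1.8
h=15: ŷ = 57.4 − 2.8·15 = 15.4; e = 11.8 − 15.4 = -3.6
h=17: ŷ = 57.4 − 2.8·17 = 9.8; e = 14.2 − 9.8 = 4.4
h=18: ŷ = 57.4 − 2.8·18 = 7; e = 5 − 7 = -2
Signs: + − + + − + −
Runs: +×1, −×1, +×2, −×1, +×1, −×1 → 6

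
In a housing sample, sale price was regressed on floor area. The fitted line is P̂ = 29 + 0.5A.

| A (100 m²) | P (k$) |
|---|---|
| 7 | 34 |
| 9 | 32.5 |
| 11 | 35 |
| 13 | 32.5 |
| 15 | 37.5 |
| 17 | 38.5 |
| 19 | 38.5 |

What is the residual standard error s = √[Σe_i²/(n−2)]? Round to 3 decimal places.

s = 1.703

A=7: P̂ = 29 + 0.5·7 = 32.5; e = 34 − 32.5 = 1.5
A=9: P̂ = 29 + 0.5·9 = 33.5; e = 32.5 − 33.5 = -1
A=11: P̂ = 29 + 0.5·11 = 34.5; e = 35 − 34.5 = 0.5
A=13: P̂ = 29 + 0.5·13 = 35.5; e = 32.5 − 35.5 = -3
A=15: P̂ = 29 + 0.5·15 = 36.5; e = 37.5 − 36.5 = 1
A=17: P̂ = 29 + 0.5·17 = 37.5; e = 38.5 − 37.5 = 1
A=19: P̂ = 29 + 0.5·19 = 38.5; e = 38.5 − 38.5 = 0
SSE = 2.25 + 1 + 0.25 + 9 + 1 + 1 + 0 = 14.5
s = √(14.5/5) = √2.9 ≈ 1.703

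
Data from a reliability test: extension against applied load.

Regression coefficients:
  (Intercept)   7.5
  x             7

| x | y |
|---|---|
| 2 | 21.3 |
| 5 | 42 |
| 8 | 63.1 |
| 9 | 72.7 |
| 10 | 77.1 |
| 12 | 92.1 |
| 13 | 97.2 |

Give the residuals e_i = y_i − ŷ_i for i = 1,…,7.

x=2: ŷ = 7.5 + 7·2 = 21.5; e = 21.3 − 21.5 = -0.2
x=5: ŷ = 7.5 + 7·5 = 42.5; e = 42 − 42.5 = -0.5
x=8: ŷ = 7.5 + 7·8 = 63.5; e = 63.1 − 63.5 = -0.4
x=9: ŷ = 7.5 + 7·9 = 70.5; e = 72.7 − 70.5 = 2.2
x=10: ŷ = 7.5 + 7·10 = 77.5; e = 77.1 − 77.5 = -0.4
x=12: ŷ = 7.5 + 7·12 = 91.5; e = 92.1 − 91.5 = 0.6
x=13: ŷ = 7.5 + 7·13 = 98.5; e = 97.2 − 98.5 = -1.3

-0.2, -0.5, -0.4, 2.2, -0.4, 0.6, -1.3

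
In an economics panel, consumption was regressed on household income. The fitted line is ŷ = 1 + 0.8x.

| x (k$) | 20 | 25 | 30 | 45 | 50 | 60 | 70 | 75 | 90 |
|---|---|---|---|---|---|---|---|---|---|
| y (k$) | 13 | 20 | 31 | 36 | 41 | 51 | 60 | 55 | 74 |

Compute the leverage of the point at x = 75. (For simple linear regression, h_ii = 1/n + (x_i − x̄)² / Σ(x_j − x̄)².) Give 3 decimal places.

x̄ = (20 + 25 + 30 + 45 + 50 + 60 + 70 + 75 + 90)/9 = 51.6667
Σ(x − x̄)² = 1002.78 + 711.111 + 469.444 + 44.4444 + 2.77778 + 69.4444 + 336.111 + 544.444 + 1469.44 = 4650
h = 1/9 + (23.3333)²/4650 = 0.111111 + 0.117085 = 0.228

h = 0.228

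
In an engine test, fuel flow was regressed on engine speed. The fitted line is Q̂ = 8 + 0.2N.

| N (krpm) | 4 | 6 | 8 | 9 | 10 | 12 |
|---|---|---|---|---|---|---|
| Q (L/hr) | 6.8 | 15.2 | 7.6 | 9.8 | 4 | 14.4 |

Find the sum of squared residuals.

SSE = 96

N=4: Q̂ = 8 + 0.2·4 = 8.8; r = 6.8 − 8.8 = -2
N=6: Q̂ = 8 + 0.2·6 = 9.2; r = 15.2 − 9.2 = 6
N=8: Q̂ = 8 + 0.2·8 = 9.6; r = 7.6 − 9.6 = -2
N=9: Q̂ = 8 + 0.2·9 = 9.8; r = 9.8 − 9.8 = 0
N=10: Q̂ = 8 + 0.2·10 = 10; r = 4 − 10 = -6
N=12: Q̂ = 8 + 0.2·12 = 10.4; r = 14.4 − 10.4 = 4
SSE = 4 + 36 + 4 + 0 + 36 + 16 = 96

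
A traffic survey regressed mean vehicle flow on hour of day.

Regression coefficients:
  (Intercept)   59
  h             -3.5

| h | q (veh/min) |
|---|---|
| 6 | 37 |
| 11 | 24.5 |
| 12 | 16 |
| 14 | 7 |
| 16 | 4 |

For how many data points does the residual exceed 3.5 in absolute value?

h=6: ŷ = 59 − 3.5·6 = 38; r = 37 − 38 = -1
h=11: ŷ = 59 − 3.5·11 = 20.5; r = 24.5 − 20.5 = 4
h=12: ŷ = 59 − 3.5·12 = 17; r = 16 − 17 = -1
h=14: ŷ = 59 − 3.5·14 = 10; r = 7 − 10 = -3
h=16: ŷ = 59 − 3.5·16 = 3; r = 4 − 3 = 1
|r| > 3.5: h=11 (|r|=4) → 1

1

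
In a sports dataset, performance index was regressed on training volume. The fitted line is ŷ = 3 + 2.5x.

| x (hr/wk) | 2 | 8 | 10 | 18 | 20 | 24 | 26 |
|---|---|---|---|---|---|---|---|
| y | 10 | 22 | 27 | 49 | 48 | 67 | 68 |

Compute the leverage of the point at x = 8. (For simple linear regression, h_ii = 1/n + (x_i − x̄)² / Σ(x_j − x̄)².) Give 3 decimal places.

h = 0.258

x̄ = (2 + 8 + 10 + 18 + 20 + 24 + 26)/7 = 15.4286
Σ(x − x̄)² = 180.327 + 55.1837 + 29.4694 + 6.61224 + 20.898 + 73.4694 + 111.755 = 477.714
h = 1/7 + (-7.42857)²/477.714 = 0.142857 + 0.115516 = 0.258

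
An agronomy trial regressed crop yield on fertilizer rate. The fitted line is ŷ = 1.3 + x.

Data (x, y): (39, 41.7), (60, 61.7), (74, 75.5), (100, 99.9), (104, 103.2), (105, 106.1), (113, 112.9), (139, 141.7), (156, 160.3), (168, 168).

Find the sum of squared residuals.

SSE = 23.18

x=39: ŷ = 1.3 + 39 = 40.3; r = 41.7 − 40.3 = 1.4
x=60: ŷ = 1.3 + 60 = 61.3; r = 61.7 − 61.3 = 0.4
x=74: ŷ = 1.3 + 74 = 75.3; r = 75.5 − 75.3 = 0.2
x=100: ŷ = 1.3 + 100 = 101.3; r = 99.9 − 101.3 = -1.4
x=104: ŷ = 1.3 + 104 = 105.3; r = 103.2 − 105.3 = -2.1
x=105: ŷ = 1.3 + 105 = 106.3; r = 106.1 − 106.3 = -0.2
x=113: ŷ = 1.3 + 113 = 114.3; r = 112.9 − 114.3 = -1.4
x=139: ŷ = 1.3 + 139 = 140.3; r = 141.7 − 140.3 = 1.4
x=156: ŷ = 1.3 + 156 = 157.3; r = 160.3 − 157.3 = 3
x=168: ŷ = 1.3 + 168 = 169.3; r = 168 − 169.3 = -1.3
SSE = 1.96 + 0.16 + 0.04 + 1.96 + 4.41 + 0.04 + 1.96 + 1.96 + 9 + 1.69 = 23.18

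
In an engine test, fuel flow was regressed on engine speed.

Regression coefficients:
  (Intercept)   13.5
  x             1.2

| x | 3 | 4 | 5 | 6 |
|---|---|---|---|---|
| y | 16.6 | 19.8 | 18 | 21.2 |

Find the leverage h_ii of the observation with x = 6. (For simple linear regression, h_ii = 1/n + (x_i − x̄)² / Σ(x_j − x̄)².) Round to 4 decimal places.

x̄ = (3 + 4 + 5 + 6)/4 = 4.5
Σ(x − x̄)² = 2.25 + 0.25 + 0.25 + 2.25 = 5
h = 1/4 + (1.5)²/5 = 0.25 + 0.45 = 0.7000

h = 0.7000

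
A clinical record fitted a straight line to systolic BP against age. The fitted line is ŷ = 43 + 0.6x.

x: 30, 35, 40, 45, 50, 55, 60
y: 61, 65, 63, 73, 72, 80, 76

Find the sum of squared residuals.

SSE = 52

x=30: ŷ = 43 + 0.6·30 = 61; r = 61 − 61 = 0
x=35: ŷ = 43 + 0.6·35 = 64; r = 65 − 64 = 1
x=40: ŷ = 43 + 0.6·40 = 67; r = 63 − 67 = -4
x=45: ŷ = 43 + 0.6·45 = 70; r = 73 − 70 = 3
x=50: ŷ = 43 + 0.6·50 = 73; r = 72 − 73 = -1
x=55: ŷ = 43 + 0.6·55 = 76; r = 80 − 76 = 4
x=60: ŷ = 43 + 0.6·60 = 79; r = 76 − 79 = -3
SSE = 0 + 1 + 16 + 9 + 1 + 16 + 9 = 52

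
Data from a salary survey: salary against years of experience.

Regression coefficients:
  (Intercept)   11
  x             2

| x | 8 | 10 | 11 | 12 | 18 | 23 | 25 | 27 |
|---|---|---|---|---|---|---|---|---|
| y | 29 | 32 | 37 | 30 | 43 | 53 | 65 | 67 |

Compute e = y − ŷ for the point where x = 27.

ŷ = 11 + 2·27 = 65
e = 67 − 65 = 2

e = 2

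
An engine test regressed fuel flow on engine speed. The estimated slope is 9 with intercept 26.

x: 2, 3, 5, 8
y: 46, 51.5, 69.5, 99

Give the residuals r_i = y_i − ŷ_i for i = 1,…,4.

2, -1.5, -1.5, 1

x=2: ŷ = 26 + 9·2 = 44; r = 46 − 44 = 2
x=3: ŷ = 26 + 9·3 = 53; r = 51.5 − 53 = -1.5
x=5: ŷ = 26 + 9·5 = 71; r = 69.5 − 71 = -1.5
x=8: ŷ = 26 + 9·8 = 98; r = 99 − 98 = 1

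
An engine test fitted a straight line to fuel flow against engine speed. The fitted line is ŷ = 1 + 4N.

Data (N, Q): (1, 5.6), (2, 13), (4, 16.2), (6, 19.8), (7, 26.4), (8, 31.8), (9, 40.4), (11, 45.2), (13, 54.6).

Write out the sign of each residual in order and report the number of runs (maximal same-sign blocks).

N=1: ŷ = 1 + 4·1 = 5; e = 5.6 − 5 = 0.6
N=2: ŷ = 1 + 4·2 = 9; e = 13 − 9 = 4
N=4: ŷ = 1 + 4·4 = 17; e = 16.2 − 17 = -0.8
N=6: ŷ = 1 + 4·6 = 25; e = 19.8 − 25 = -5.2
N=7: ŷ = 1 + 4·7 = 29; e = 26.4 − 29 = -2.6
N=8: ŷ = 1 + 4·8 = 33; e = 31.8 − 33 = -1.2
N=9: ŷ = 1 + 4·9 = 37; e = 40.4 − 37 = 3.4
N=11: ŷ = 1 + 4·11 = 45; e = 45.2 − 45 = 0.2
N=13: ŷ = 1 + 4·13 = 53; e = 54.6 − 53 = 1.6
Signs: + + − − − − + + +
Runs: +×2, −×4, +×3 → 3

3 runs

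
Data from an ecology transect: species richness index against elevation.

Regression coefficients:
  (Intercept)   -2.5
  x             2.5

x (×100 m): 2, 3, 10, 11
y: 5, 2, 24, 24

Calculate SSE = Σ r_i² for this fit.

SSE = 18.5

x=2: ŷ = -2.5 + 2.5·2 = 2.5; r = 5 − 2.5 = 2.5
x=3: ŷ = -2.5 + 2.5·3 = 5; r = 2 − 5 = -3
x=10: ŷ = -2.5 + 2.5·10 = 22.5; r = 24 − 22.5 = 1.5
x=11: ŷ = -2.5 + 2.5·11 = 25; r = 24 − 25 = -1
SSE = 6.25 + 9 + 2.25 + 1 = 18.5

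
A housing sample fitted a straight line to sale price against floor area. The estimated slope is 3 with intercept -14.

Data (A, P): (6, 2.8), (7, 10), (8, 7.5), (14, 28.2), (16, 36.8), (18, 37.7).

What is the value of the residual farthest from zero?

e = 3

A=6: P̂ = -14 + 3·6 = 4; e = 2.8 − 4 = -1.2
A=7: P̂ = -14 + 3·7 = 7; e = 10 − 7 = 3
A=8: P̂ = -14 + 3·8 = 10; e = 7.5 − 10 = -2.5
A=14: P̂ = -14 + 3·14 = 28; e = 28.2 − 28 = 0.2
A=16: P̂ = -14 + 3·16 = 34; e = 36.8 − 34 = 2.8
A=18: P̂ = -14 + 3·18 = 40; e = 37.7 − 40 = -2.3
Largest |e| is 3 at A = 7, residual 3.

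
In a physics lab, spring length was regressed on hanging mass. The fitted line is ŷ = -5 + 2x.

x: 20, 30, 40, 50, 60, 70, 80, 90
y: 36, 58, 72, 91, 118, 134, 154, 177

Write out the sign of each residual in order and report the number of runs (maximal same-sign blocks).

5 runs

x=20: ŷ = -5 + 2·20 = 35; e = 36 − 35 = 1
x=30: ŷ = -5 + 2·30 = 55; e = 58 − 55 = 3
x=40: ŷ = -5 + 2·40 = 75; e = 72 − 75 = -3
x=50: ŷ = -5 + 2·50 = 95; e = 91 − 95 = -4
x=60: ŷ = -5 + 2·60 = 115; e = 118 − 115 = 3
x=70: ŷ = -5 + 2·70 = 135; e = 134 − 135 = -1
x=80: ŷ = -5 + 2·80 = 155; e = 154 − 155 = -1
x=90: ŷ = -5 + 2·90 = 175; e = 177 − 175 = 2
Signs: + + − − + − − +
Runs: +×2, −×2, +×1, −×2, +×1 → 5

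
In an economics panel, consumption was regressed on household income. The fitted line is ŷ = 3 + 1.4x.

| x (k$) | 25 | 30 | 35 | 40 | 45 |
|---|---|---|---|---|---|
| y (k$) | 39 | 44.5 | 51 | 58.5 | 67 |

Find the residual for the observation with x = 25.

ŷ = 3 + 1.4·25 = 38
r = 39 − 38 = 1

r = 1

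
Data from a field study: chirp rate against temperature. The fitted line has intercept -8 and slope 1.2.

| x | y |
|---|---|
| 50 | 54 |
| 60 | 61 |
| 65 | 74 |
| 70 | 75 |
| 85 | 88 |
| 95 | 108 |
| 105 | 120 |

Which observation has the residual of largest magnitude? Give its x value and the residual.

x=50: ŷ = -8 + 1.2·50 = 52; r = 54 − 52 = 2
x=60: ŷ = -8 + 1.2·60 = 64; r = 61 − 64 = -3
x=65: ŷ = -8 + 1.2·65 = 70; r = 74 − 70 = 4
x=70: ŷ = -8 + 1.2·70 = 76; r = 75 − 76 = -1
x=85: ŷ = -8 + 1.2·85 = 94; r = 88 − 94 = -6
x=95: ŷ = -8 + 1.2·95 = 106; r = 108 − 106 = 2
x=105: ŷ = -8 + 1.2·105 = 118; r = 120 − 118 = 2
Largest |r| is 6 at x = 85, residual -6.

x = 85, r = -6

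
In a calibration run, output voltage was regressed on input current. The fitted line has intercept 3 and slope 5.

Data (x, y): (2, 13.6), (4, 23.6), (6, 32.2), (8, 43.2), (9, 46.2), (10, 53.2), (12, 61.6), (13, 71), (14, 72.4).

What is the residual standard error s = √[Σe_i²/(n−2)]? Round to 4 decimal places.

x=2: ŷ = 3 + 5·2 = 13; e = 13.6 − 13 = 0.6
x=4: ŷ = 3 + 5·4 = 23; e = 23.6 − 23 = 0.6
x=6: ŷ = 3 + 5·6 = 33; e = 32.2 − 33 = -0.8
x=8: ŷ = 3 + 5·8 = 43; e = 43.2 − 43 = 0.2
x=9: ŷ = 3 + 5·9 = 48; e = 46.2 − 48 = -1.8
x=10: ŷ = 3 + 5·10 = 53; e = 53.2 − 53 = 0.2
x=12: ŷ = 3 + 5·12 = 63; e = 61.6 − 63 = -1.4
x=13: ŷ = 3 + 5·13 = 68; e = 71 − 68 = 3
x=14: ŷ = 3 + 5·14 = 73; e = 72.4 − 73 = -0.6
SSE = 0.36 + 0.36 + 0.64 + 0.04 + 3.24 + 0.04 + 1.96 + 9 + 0.36 = 16
s = √(16/7) = √2.28571 ≈ 1.5119

s = 1.5119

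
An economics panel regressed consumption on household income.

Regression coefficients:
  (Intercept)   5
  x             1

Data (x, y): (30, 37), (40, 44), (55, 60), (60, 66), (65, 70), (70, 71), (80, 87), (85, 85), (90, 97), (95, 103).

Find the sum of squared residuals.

SSE = 64

x=30: ŷ = 5 + 30 = 35; r = 37 − 35 = 2
x=40: ŷ = 5 + 40 = 45; r = 44 − 45 = -1
x=55: ŷ = 5 + 55 = 60; r = 60 − 60 = 0
x=60: ŷ = 5 + 60 = 65; r = 66 − 65 = 1
x=65: ŷ = 5 + 65 = 70; r = 70 − 70 = 0
x=70: ŷ = 5 + 70 = 75; r = 71 − 75 = -4
x=80: ŷ = 5 + 80 = 85; r = 87 − 85 = 2
x=85: ŷ = 5 + 85 = 90; r = 85 − 90 = -5
x=90: ŷ = 5 + 90 = 95; r = 97 − 95 = 2
x=95: ŷ = 5 + 95 = 100; r = 103 − 100 = 3
SSE = 4 + 1 + 0 + 1 + 0 + 16 + 4 + 25 + 4 + 9 = 64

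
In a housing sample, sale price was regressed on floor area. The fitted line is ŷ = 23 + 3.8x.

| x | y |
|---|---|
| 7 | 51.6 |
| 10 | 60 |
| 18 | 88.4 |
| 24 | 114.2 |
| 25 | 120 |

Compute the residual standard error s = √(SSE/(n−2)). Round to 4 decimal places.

s = 2.4495

x=7: ŷ = 23 + 3.8·7 = 49.6; e = 51.6 − 49.6 = 2
x=10: ŷ = 23 + 3.8·10 = 61; e = 60 − 61 = -1
x=18: ŷ = 23 + 3.8·18 = 91.4; e = 88.4 − 91.4 = -3
x=24: ŷ = 23 + 3.8·24 = 114.2; e = 114.2 − 114.2 = 0
x=25: ŷ = 23 + 3.8·25 = 118; e = 120 − 118 = 2
SSE = 4 + 1 + 9 + 0 + 4 = 18
s = √(18/3) = √6 ≈ 2.4495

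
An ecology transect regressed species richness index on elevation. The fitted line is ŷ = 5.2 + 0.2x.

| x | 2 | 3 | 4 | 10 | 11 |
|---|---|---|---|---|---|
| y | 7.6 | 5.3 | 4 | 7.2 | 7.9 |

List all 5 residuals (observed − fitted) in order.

x=2: ŷ = 5.2 + 0.2·2 = 5.6; e = 7.6 − 5.6 = 2
x=3: ŷ = 5.2 + 0.2·3 = 5.8; e = 5.3 − 5.8 = -0.5
x=4: ŷ = 5.2 + 0.2·4 = 6; e = 4 − 6 = -2
x=10: ŷ = 5.2 + 0.2·10 = 7.2; e = 7.2 − 7.2 = 0
x=11: ŷ = 5.2 + 0.2·11 = 7.4; e = 7.9 − 7.4 = 0.5

2, -0.5, -2, 0, 0.5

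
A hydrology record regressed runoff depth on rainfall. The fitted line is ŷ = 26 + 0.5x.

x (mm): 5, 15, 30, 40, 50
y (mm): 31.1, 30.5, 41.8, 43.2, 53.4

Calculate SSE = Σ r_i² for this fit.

SSE = 30

x=5: ŷ = 26 + 0.5·5 = 28.5; r = 31.1 − 28.5 = 2.6
x=15: ŷ = 26 + 0.5·15 = 33.5; r = 30.5 − 33.5 = -3
x=30: ŷ = 26 + 0.5·30 = 41; r = 41.8 − 41 = 0.8
x=40: ŷ = 26 + 0.5·40 = 46; r = 43.2 − 46 = -2.8
x=50: ŷ = 26 + 0.5·50 = 51; r = 53.4 − 51 = 2.4
SSE = 6.76 + 9 + 0.64 + 7.84 + 5.76 = 30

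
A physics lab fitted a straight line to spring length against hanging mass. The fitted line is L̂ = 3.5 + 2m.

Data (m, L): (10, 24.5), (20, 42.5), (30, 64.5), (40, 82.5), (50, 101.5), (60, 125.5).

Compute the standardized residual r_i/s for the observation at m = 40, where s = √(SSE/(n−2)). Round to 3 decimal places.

-0.577

m=10: L̂ = 3.5 + 2·10 = 23.5; r = 24.5 − 23.5 = 1
m=20: L̂ = 3.5 + 2·20 = 43.5; r = 42.5 − 43.5 = -1
m=30: L̂ = 3.5 + 2·30 = 63.5; r = 64.5 − 63.5 = 1
m=40: L̂ = 3.5 + 2·40 = 83.5; r = 82.5 − 83.5 = -1
m=50: L̂ = 3.5 + 2·50 = 103.5; r = 101.5 − 103.5 = -2
m=60: L̂ = 3.5 + 2·60 = 123.5; r = 125.5 − 123.5 = 2
SSE = 1 + 1 + 1 + 1 + 4 + 4 = 12
s = √(12/4) = 1.73205
r/s = -1 / 1.73205 = -0.577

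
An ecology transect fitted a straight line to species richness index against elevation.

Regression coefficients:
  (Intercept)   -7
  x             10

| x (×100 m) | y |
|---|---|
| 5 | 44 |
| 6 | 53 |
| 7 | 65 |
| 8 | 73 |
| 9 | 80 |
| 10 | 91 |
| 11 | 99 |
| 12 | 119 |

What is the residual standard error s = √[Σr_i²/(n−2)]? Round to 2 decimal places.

s = 3.42

x=5: ŷ = -7 + 10·5 = 43; r = 44 − 43 = 1
x=6: ŷ = -7 + 10·6 = 53; r = 53 − 53 = 0
x=7: ŷ = -7 + 10·7 = 63; r = 65 − 63 = 2
x=8: ŷ = -7 + 10·8 = 73; r = 73 − 73 = 0
x=9: ŷ = -7 + 10·9 = 83; r = 80 − 83 = -3
x=10: ŷ = -7 + 10·10 = 93; r = 91 − 93 = -2
x=11: ŷ = -7 + 10·11 = 103; r = 99 − 103 = -4
x=12: ŷ = -7 + 10·12 = 113; r = 119 − 113 = 6
SSE = 1 + 0 + 4 + 0 + 9 + 4 + 16 + 36 = 70
s = √(70/6) = √11.6667 ≈ 3.42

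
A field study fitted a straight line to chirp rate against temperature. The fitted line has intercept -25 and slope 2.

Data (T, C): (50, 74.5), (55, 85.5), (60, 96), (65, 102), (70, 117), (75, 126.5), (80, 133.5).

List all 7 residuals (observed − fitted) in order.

T=50: Ĉ = -25 + 2·50 = 75; e = 74.5 − 75 = -0.5
T=55: Ĉ = -25 + 2·55 = 85; e = 85.5 − 85 = 0.5
T=60: Ĉ = -25 + 2·60 = 95; e = 96 − 95 = 1
T=65: Ĉ = -25 + 2·65 = 105; e = 102 − 105 = -3
T=70: Ĉ = -25 + 2·70 = 115; e = 117 − 115 = 2
T=75: Ĉ = -25 + 2·75 = 125; e = 126.5 − 125 = 1.5
T=80: Ĉ = -25 + 2·80 = 135; e = 133.5 − 135 = -1.5

-0.5, 0.5, 1, -3, 2, 1.5, -1.5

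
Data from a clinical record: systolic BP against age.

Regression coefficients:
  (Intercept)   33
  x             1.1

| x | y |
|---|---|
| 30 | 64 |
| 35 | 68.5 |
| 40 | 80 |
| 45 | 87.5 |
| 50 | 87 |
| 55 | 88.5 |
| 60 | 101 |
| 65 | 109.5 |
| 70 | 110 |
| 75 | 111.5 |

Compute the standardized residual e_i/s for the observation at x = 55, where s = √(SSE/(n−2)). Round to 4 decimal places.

x=30: ŷ = 33 + 1.1·30 = 66; e = 64 − 66 = -2
x=35: ŷ = 33 + 1.1·35 = 71.5; e = 68.5 − 71.5 = -3
x=40: ŷ = 33 + 1.1·40 = 77; e = 80 − 77 = 3
x=45: ŷ = 33 + 1.1·45 = 82.5; e = 87.5 − 82.5 = 5
x=50: ŷ = 33 + 1.1·50 = 88; e = 87 − 88 = -1
x=55: ŷ = 33 + 1.1·55 = 93.5; e = 88.5 − 93.5 = -5
x=60: ŷ = 33 + 1.1·60 = 99; e = 101 − 99 = 2
x=65: ŷ = 33 + 1.1·65 = 104.5; e = 109.5 − 104.5 = 5
x=70: ŷ = 33 + 1.1·70 = 110; e = 110 − 110 = 0
x=75: ŷ = 33 + 1.1·75 = 115.5; e = 111.5 − 115.5 = -4
SSE = 4 + 9 + 9 + 25 + 1 + 25 + 4 + 25 + 0 + 16 = 118
s = √(118/8) = 3.84057
e/s = -5 / 3.84057 = -1.3019

-1.3019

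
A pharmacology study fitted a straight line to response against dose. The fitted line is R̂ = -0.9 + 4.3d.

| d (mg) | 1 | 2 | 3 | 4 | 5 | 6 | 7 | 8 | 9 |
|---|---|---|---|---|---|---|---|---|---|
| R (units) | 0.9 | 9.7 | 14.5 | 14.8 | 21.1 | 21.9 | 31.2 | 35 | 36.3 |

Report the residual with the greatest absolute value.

d=1: R̂ = -0.9 + 4.3·1 = 3.4; e = 0.9 − 3.4 = -2.5
d=2: R̂ = -0.9 + 4.3·2 = 7.7; e = 9.7 − 7.7 = 2
d=3: R̂ = -0.9 + 4.3·3 = 12; e = 14.5 − 12 = 2.5
d=4: R̂ = -0.9 + 4.3·4 = 16.3; e = 14.8 − 16.3 = -1.5
d=5: R̂ = -0.9 + 4.3·5 = 20.6; e = 21.1 − 20.6 = 0.5
d=6: R̂ = -0.9 + 4.3·6 = 24.9; e = 21.9 − 24.9 = -3
d=7: R̂ = -0.9 + 4.3·7 = 29.2; e = 31.2 − 29.2 = 2
d=8: R̂ = -0.9 + 4.3·8 = 33.5; e = 35 − 33.5 = 1.5
d=9: R̂ = -0.9 + 4.3·9 = 37.8; e = 36.3 − 37.8 = -1.5
Largest |e| is 3 at d = 6, residual -3.

e = -3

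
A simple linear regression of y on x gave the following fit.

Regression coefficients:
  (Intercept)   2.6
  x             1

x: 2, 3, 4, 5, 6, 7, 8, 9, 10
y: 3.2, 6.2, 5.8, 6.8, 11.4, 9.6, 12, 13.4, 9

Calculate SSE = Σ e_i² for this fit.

x=2: ŷ = 2.6 + 2 = 4.6; e = 3.2 − 4.6 = -1.4
x=3: ŷ = 2.6 + 3 = 5.6; e = 6.2 − 5.6 = 0.6
x=4: ŷ = 2.6 + 4 = 6.6; e = 5.8 − 6.6 = -0.8
x=5: ŷ = 2.6 + 5 = 7.6; e = 6.8 − 7.6 = -0.8
x=6: ŷ = 2.6 + 6 = 8.6; e = 11.4 − 8.6 = 2.8
x=7: ŷ = 2.6 + 7 = 9.6; e = 9.6 − 9.6 = 0
x=8: ŷ = 2.6 + 8 = 10.6; e = 12 − 10.6 = 1.4
x=9: ŷ = 2.6 + 9 = 11.6; e = 13.4 − 11.6 = 1.8
x=10: ŷ = 2.6 + 10 = 12.6; e = 9 − 12.6 = -3.6
SSE = 1.96 + 0.36 + 0.64 + 0.64 + 7.84 + 0 + 1.96 + 3.24 + 12.96 = 29.6

SSE = 29.6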